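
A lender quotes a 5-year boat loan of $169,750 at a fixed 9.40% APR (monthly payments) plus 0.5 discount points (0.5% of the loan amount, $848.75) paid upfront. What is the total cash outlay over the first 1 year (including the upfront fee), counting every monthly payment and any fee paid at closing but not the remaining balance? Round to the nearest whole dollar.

$43,530

At 9.40% the monthly rate is 0.0078333, so the payment is 169,750 × 0.0078333 / (1 − 1.0078333^−60) = $3,556.78.
Total outlay = 12 × $3,556.78 + $848.75 = $43,530.11.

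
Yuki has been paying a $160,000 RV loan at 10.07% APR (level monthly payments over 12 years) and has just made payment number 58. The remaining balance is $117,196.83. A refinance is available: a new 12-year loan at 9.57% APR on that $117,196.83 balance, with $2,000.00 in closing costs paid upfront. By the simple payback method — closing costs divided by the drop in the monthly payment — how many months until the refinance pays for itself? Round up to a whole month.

4 months

Current payment = 160,000 × 10.07%/12 / (1 − (1+0.0083917)^−144) = $1,918.60.
Refinanced payment = 117,196.83 × 0.0079750 / (1 − (1+0.0079750)^−144) = $1,371.64.
Monthly savings = $1,918.60 − $1,371.64 = $546.96.
Break-even = $2,000.00 / $546.96 = 3.66 → 4 months.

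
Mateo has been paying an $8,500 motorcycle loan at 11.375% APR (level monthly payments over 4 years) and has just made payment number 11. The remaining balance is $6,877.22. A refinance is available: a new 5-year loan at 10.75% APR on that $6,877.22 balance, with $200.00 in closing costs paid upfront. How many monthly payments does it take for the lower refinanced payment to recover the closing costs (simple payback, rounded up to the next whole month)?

Current payment = 8,500 × 11.375%/12 / (1 − (1+0.0094792)^−48) = $221.24.
Refinanced payment = 6,877.22 × 0.0089583 / (1 − (1+0.0089583)^−60) = $148.67.
Monthly savings = $221.24 − $148.67 = $72.57.
Break-even = $200.00 / $72.57 = 2.76 → 3 months.

3 months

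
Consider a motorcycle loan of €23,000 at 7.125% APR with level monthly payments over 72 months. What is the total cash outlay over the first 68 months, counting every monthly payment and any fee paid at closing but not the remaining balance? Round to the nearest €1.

€26,759

Monthly rate = 7.125%/12 = 0.0059375; payment = 23,000 × 0.0059375 / (1 − (1+0.0059375)^−72) = €393.51.
Total outlay = 68 × €393.51 = €26,758.68.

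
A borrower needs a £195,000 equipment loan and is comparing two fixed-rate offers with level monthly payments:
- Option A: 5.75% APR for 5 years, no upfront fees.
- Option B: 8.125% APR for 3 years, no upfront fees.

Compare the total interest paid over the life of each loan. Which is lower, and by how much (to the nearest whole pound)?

Option B by £4,450

Option A: at 5.75% the monthly rate is 0.0047917, so the payment is 195,000 × 0.0047917 / (1 − 1.0047917^−60) = £3,747.27.
Total interest on Option A = 60 × £3,747.27 − £195,000 = £29,836.20.
Option B: monthly rate = 8.125%/12 = 0.0067708; payment = 195,000 × 0.0067708 / (1 − (1+0.0067708)^−36) = £6,121.84.
Total interest on Option B = 36 × £6,121.84 − £195,000 = £25,386.24.
Option B is lower by £4,449.96.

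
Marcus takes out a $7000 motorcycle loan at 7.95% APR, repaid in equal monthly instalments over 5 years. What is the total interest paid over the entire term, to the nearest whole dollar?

Monthly rate = 7.95%/12 = 0.0066250; payment = 7,000 × 0.0066250 / (1 − (1+0.0066250)^−60) = $141.77.
Total paid = 60 × $141.77 = $8,506.20; interest = $8,506.20 − $7,000 = $1,506.20.

$1,506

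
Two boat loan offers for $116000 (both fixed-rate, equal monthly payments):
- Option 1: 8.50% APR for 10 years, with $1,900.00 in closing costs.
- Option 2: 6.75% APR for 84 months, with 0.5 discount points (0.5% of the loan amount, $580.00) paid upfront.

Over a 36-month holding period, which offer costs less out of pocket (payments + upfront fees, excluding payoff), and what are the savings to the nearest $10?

Option 1 by $9,420

Option 1: monthly rate = 8.5%/12 = 0.0070833; payment = 116,000 × 0.0070833 / (1 − (1+0.0070833)^−120) = $1,438.23.
Option 2: monthly rate = 6.75%/12 = 0.0056250; payment = 116,000 × 0.0056250 / (1 − (1+0.0056250)^−84) = $1,736.61.
Over 36 months: Option 1 costs 36 × $1,438.23 + $1,900.00 = $53,676.28; Option 2 costs 36 × $1,736.61 + $580.00 = $63,097.96.
Option 1 is cheaper by $63,097.96 − $53,676.28 = $9,421.68.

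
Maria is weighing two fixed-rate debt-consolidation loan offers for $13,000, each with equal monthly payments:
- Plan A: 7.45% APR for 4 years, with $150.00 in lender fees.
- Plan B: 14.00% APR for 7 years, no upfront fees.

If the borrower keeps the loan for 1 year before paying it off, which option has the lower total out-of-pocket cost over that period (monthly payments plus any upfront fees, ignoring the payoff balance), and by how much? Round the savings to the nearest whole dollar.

Plan A: at 7.45% the monthly rate is 0.0062083, so the payment is 13,000 × 0.0062083 / (1 − 1.0062083^−48) = $314.02.
Plan B: monthly rate = 14%/12 = 0.0116667; payment = 13,000 × 0.0116667 / (1 − (1+0.0116667)^−84) = $243.62.
Over 12 months: Plan A costs 12 × $314.02 + $150.00 = $3,918.24; Plan B costs 12 × $243.62 = $2,923.44.
Plan B is cheaper by $3,918.24 − $2,923.44 = $994.80.

Plan B by $995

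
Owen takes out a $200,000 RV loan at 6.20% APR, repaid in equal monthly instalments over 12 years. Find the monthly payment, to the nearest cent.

$1,972.46

Monthly rate = 6.2%/12 = 0.0051667; payment = 200,000 × 0.0051667 / (1 − (1+0.0051667)^−144) = $1,972.46.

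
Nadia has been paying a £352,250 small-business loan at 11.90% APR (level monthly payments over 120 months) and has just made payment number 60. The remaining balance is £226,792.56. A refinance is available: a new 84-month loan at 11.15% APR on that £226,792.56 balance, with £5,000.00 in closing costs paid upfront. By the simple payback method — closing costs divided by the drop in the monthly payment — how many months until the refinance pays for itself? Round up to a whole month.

Current payment = 352,250 × 11.9%/12 / (1 − (1+0.0099167)^−120) = £5,033.42.
Refinanced payment = 226,792.56 × 0.0092917 / (1 − (1+0.0092917)^−84) = £3,901.15.
Monthly savings = £5,033.42 − £3,901.15 = £1,132.27.
Break-even = £5,000.00 / £1,132.27 = 4.42 → 5 months.

5 months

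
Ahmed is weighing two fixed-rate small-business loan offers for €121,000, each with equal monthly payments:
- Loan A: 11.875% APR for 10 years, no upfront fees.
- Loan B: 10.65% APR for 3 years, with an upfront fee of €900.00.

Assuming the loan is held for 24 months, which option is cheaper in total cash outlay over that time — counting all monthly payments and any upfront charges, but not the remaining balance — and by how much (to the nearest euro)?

Loan A by €54,038

Loan A: at 11.875% the monthly rate is 0.0098958, so the payment is 121,000 × 0.0098958 / (1 − 1.0098958^−120) = €1,727.27.
Loan B: at 10.65% the monthly rate is 0.0088750, so the payment is 121,000 × 0.0088750 / (1 − 1.0088750^−36) = €3,941.36.
Over 24 months: Loan A costs 24 × €1,727.27 = €41,454.48; Loan B costs 24 × €3,941.36 + €900.00 = €95,492.64.
Loan A is cheaper by €95,492.64 − €41,454.48 = €54,038.16.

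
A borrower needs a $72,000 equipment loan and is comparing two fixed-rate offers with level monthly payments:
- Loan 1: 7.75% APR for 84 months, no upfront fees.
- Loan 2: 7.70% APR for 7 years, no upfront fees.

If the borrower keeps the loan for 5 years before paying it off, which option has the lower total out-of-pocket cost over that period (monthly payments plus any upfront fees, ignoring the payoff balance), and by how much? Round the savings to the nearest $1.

Loan 1: at 7.75% the monthly rate is 0.0064583, so the payment is 72,000 × 0.0064583 / (1 − 1.0064583^−84) = $1,113.26.
Loan 2: monthly rate = 7.7%/12 = 0.0064167; payment = 72,000 × 0.0064167 / (1 − (1+0.0064167)^−84) = $1,111.48.
Over 60 months: Loan 1 costs 60 × $1,113.26 = $66,795.60; Loan 2 costs 60 × $1,111.48 = $66,688.80.
Loan 2 is cheaper by $66,795.60 − $66,688.80 = $106.80.

Loan 2 by $107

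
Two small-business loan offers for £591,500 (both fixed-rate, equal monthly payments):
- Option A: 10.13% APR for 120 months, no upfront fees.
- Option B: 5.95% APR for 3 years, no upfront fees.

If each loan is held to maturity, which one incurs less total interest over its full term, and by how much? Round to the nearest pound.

Option B by £295,801

Option A: at 10.13% the monthly rate is 0.0084417, so the payment is 591,500 × 0.0084417 / (1 − 1.0084417^−120) = £7,859.36.
Total interest on Option A = 120 × £7,859.36 − £591,500 = £351,623.20.
Option B: at 5.95% the monthly rate is 0.0049583, so the payment is 591,500 × 0.0049583 / (1 − 1.0049583^−36) = £17,981.18.
Total interest on Option B = 36 × £17,981.18 − £591,500 = £55,822.48.
Option B is lower by £295,800.72.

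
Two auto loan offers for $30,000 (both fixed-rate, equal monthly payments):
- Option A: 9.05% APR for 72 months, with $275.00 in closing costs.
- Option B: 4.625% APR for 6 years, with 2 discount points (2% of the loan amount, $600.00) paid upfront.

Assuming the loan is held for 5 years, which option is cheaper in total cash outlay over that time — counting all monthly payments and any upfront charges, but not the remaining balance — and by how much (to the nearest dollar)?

Option B by $3,489

Option A: at 9.05% the monthly rate is 0.0075417, so the payment is 30,000 × 0.0075417 / (1 − 1.0075417^−72) = $541.51.
Option B: at 4.625% the monthly rate is 0.0038542, so the payment is 30,000 × 0.0038542 / (1 − 1.0038542^−72) = $477.95.
Over 60 months: Option A costs 60 × $541.51 + $275.00 = $32,765.60; Option B costs 60 × $477.95 + $600.00 = $29,277.00.
Option B is cheaper by $32,765.60 − $29,277.00 = $3,488.60.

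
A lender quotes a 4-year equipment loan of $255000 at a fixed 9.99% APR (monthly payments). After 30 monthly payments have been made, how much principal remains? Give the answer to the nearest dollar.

With monthly rate i = 9.99%/12 = 0.0083250, the balance after k of n payments is P · [(1+i)^n − (1+i)^k] / [(1+i)^n − 1].
(1+0.0083250)^48 = 1.48876340 and (1+0.0083250)^30 = 1.28237798, so the balance is 255,000 × (1.48876340 − 1.28237798) / (1.48876340 − 1) = $107,676.40.

$107,676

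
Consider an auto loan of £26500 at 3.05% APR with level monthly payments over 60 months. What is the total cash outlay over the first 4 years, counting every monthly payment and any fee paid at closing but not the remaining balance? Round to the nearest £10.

£22,880

Monthly rate = 3.05%/12 = 0.0025417; payment = 26,500 × 0.0025417 / (1 − (1+0.0025417)^−60) = £476.76.
Total outlay = 48 × £476.76 = £22,884.48.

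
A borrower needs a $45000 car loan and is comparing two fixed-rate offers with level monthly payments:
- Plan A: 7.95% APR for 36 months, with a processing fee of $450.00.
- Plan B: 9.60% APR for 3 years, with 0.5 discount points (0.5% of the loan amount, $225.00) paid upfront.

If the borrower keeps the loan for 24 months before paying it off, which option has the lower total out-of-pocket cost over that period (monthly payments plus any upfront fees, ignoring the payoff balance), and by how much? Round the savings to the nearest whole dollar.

Plan A by $603

Plan A: at 7.95% the monthly rate is 0.0066250, so the payment is 45,000 × 0.0066250 / (1 − 1.0066250^−36) = $1,409.10.
Plan B: monthly rate = 9.6%/12 = 0.0080000; payment = 45,000 × 0.0080000 / (1 − (1+0.0080000)^−36) = $1,443.59.
Over 24 months: Plan A costs 24 × $1,409.10 + $450.00 = $34,268.40; Plan B costs 24 × $1,443.59 + $225.00 = $34,871.16.
Plan A is cheaper by $34,871.16 − $34,268.40 = $602.76.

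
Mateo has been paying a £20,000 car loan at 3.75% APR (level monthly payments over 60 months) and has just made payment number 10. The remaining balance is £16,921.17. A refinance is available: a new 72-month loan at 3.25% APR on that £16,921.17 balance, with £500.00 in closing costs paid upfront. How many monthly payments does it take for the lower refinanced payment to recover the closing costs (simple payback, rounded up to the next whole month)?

Current payment = 20,000 × 3.75%/12 / (1 − (1+0.0031250)^−60) = £366.08.
Refinanced payment = 16,921.17 × 0.0027083 / (1 − (1+0.0027083)^−72) = £258.99.
Monthly savings = £366.08 − £258.99 = £107.09.
Break-even = £500.00 / £107.09 = 4.67 → 5 months.

5 months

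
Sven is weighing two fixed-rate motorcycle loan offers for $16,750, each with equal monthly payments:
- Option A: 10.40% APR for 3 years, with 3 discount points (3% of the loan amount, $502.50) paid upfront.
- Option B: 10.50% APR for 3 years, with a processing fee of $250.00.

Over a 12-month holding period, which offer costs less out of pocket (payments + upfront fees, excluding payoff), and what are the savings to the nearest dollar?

Option B by $243

Option A: at 10.40% the monthly rate is 0.0086667, so the payment is 16,750 × 0.0086667 / (1 − 1.0086667^−36) = $543.63.
Option B: at 10.50% the monthly rate is 0.0087500, so the payment is 16,750 × 0.0087500 / (1 − 1.0087500^−36) = $544.42.
Over 12 months: Option A costs 12 × $543.63 + $502.50 = $7,026.06; Option B costs 12 × $544.42 + $250.00 = $6,783.04.
Option B is cheaper by $7,026.06 − $6,783.04 = $243.02.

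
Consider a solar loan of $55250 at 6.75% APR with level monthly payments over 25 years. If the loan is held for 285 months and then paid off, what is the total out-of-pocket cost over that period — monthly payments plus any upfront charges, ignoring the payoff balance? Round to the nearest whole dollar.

$108,793

Monthly rate = 6.75%/12 = 0.0056250; payment = 55,250 × 0.0056250 / (1 − (1+0.0056250)^−300) = $381.73.
Total outlay = 285 × $381.73 = $108,793.05.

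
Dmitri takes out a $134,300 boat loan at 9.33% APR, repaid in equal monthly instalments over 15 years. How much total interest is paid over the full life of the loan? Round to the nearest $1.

Monthly rate = 9.33%/12 = 0.0077750; payment = 134,300 × 0.0077750 / (1 − (1+0.0077750)^−180) = $1,388.65.
Total paid = 180 × $1,388.65 = $249,957.00; interest = $249,957.00 − $134,300 = $115,657.00.

$115,657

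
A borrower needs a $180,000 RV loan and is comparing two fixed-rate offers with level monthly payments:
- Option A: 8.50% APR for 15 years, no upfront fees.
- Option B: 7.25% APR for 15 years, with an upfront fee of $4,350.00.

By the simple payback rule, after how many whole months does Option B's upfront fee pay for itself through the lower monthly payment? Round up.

34 months

Option A: at 8.50% the monthly rate is 0.0070833, so the payment is 180,000 × 0.0070833 / (1 − 1.0070833^−180) = $1,772.53.
Option B: at 7.25% the monthly rate is 0.0060417, so the payment is 180,000 × 0.0060417 / (1 − 1.0060417^−180) = $1,643.15.
Monthly savings = $1,772.53 − $1,643.15 = $129.38.
Break-even = $4,350.00 / $129.38 = 33.62 → 34 months.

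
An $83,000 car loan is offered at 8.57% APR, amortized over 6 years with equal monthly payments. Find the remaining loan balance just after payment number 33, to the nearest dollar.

With monthly rate i = 8.57%/12 = 0.0071417, the balance after k of n payments is P · [(1+i)^n − (1+i)^k] / [(1+i)^n − 1].
(1+0.0071417)^72 = 1.66924691 and (1+0.0071417)^33 = 1.26470315, so the balance is 83,000 × (1.66924691 − 1.26470315) / (1.66924691 − 1) = $50,171.52.

$50,172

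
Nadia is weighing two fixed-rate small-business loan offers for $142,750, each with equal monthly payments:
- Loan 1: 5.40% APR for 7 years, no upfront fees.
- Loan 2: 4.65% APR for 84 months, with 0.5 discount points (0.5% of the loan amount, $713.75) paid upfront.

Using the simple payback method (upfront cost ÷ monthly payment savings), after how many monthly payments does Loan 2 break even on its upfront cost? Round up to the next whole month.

Loan 1: monthly rate = 5.4%/12 = 0.0045000; payment = 142,750 × 0.0045000 / (1 − (1+0.0045000)^−84) = $2,044.55.
Loan 2: at 4.65% the monthly rate is 0.0038750, so the payment is 142,750 × 0.0038750 / (1 − 1.0038750^−84) = $1,994.22.
Monthly savings = $2,044.55 − $1,994.22 = $50.33.
Break-even = $713.75 / $50.33 = 14.18 → 15 months.

15 months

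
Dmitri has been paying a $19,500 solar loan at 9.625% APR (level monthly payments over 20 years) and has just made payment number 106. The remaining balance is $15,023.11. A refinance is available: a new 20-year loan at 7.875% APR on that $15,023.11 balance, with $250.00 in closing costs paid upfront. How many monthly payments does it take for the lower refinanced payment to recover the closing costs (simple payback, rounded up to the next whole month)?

5 months

Current payment = 19,500 × 9.625%/12 / (1 − (1+0.0080208)^−240) = $183.36.
Refinanced payment = 15,023.11 × 0.0065625 / (1 − (1+0.0065625)^−240) = $124.49.
Monthly savings = $183.36 − $124.49 = $58.87.
Break-even = $250.00 / $58.87 = 4.25 → 5 months.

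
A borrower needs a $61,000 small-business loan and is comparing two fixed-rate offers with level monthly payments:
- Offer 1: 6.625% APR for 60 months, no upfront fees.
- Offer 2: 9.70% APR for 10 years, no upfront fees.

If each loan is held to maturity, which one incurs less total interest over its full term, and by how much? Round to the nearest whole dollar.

Offer 1: monthly rate = 6.625%/12 = 0.0055208; payment = 61,000 × 0.0055208 / (1 − (1+0.0055208)^−60) = $1,197.11.
Total interest on Offer 1 = 60 × $1,197.11 − $61,000 = $10,826.60.
Offer 2: monthly rate = 9.7%/12 = 0.0080833; payment = 61,000 × 0.0080833 / (1 − (1+0.0080833)^−120) = $796.02.
Total interest on Offer 2 = 120 × $796.02 − $61,000 = $34,522.40.
Offer 1 is lower by $23,695.80.

Offer 1 by $23,696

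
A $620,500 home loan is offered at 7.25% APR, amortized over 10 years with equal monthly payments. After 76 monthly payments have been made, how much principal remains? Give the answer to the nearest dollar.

With monthly rate i = 7.25%/12 = 0.0060417, the balance after k of n payments is P · [(1+i)^n − (1+i)^k] / [(1+i)^n − 1].
(1+0.0060417)^120 = 2.06023216 and (1+0.0060417)^76 = 1.58056940, so the balance is 620,500 × (2.06023216 − 1.58056940) / (2.06023216 − 1) = $280,722.24.

$280,722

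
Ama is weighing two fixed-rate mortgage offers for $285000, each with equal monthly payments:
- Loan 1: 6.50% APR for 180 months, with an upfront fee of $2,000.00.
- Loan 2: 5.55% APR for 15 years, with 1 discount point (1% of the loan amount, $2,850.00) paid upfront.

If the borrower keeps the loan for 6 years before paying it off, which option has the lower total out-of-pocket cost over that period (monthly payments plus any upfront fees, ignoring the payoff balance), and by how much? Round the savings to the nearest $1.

Loan 1: at 6.50% the monthly rate is 0.0054167, so the payment is 285,000 × 0.0054167 / (1 − 1.0054167^−180) = $2,482.66.
Loan 2: at 5.55% the monthly rate is 0.0046250, so the payment is 285,000 × 0.0046250 / (1 − 1.0046250^−180) = $2,336.26.
Over 72 months: Loan 1 costs 72 × $2,482.66 + $2,000.00 = $180,751.52; Loan 2 costs 72 × $2,336.26 + $2,850.00 = $171,060.72.
Loan 2 is cheaper by $180,751.52 − $171,060.72 = $9,690.80.

Loan 2 by $9,691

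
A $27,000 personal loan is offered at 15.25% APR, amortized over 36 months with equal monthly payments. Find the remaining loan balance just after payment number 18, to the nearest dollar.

$15,028

With monthly rate i = 15.25%/12 = 0.0127083, the balance after k of n payments is P · [(1+i)^n − (1+i)^k] / [(1+i)^n − 1].
(1+0.0127083)^36 = 1.57557040 and (1+0.0127083)^18 = 1.25521727, so the balance is 27,000 × (1.57557040 − 1.25521727) / (1.57557040 − 1) = $15,027.76.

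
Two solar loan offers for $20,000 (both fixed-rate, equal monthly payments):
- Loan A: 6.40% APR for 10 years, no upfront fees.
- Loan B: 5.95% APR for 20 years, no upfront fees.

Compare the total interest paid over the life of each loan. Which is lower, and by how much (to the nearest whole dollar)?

Loan A: at 6.40% the monthly rate is 0.0053333, so the payment is 20,000 × 0.0053333 / (1 − 1.0053333^−120) = $226.08.
Total interest on Loan A = 120 × $226.08 − $20,000 = $7,129.60.
Loan B: monthly rate = 5.95%/12 = 0.0049583; payment = 20,000 × 0.0049583 / (1 − (1+0.0049583)^−240) = $142.71.
Total interest on Loan B = 240 × $142.71 − $20,000 = $14,250.40.
Loan A is lower by $7,120.80.

Loan A by $7,121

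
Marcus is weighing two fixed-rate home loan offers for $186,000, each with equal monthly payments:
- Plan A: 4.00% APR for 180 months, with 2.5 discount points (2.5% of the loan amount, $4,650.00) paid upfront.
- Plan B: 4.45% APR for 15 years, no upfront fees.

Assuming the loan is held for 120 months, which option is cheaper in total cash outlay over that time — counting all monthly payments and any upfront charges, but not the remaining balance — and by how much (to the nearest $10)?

Plan A: monthly rate = 4%/12 = 0.0033333; payment = 186,000 × 0.0033333 / (1 − (1+0.0033333)^−180) = $1,375.82.
Plan B: at 4.45% the monthly rate is 0.0037083, so the payment is 186,000 × 0.0037083 / (1 − 1.0037083^−180) = $1,418.14.
Over 120 months: Plan A costs 120 × $1,375.82 + $4,650.00 = $169,748.40; Plan B costs 120 × $1,418.14 = $170,176.80.
Plan A is cheaper by $170,176.80 − $169,748.40 = $428.40.

Plan A by $430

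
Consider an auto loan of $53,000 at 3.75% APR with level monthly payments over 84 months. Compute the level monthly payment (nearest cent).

$718.36

At 3.75% the monthly rate is 0.0031250, so the payment is 53,000 × 0.0031250 / (1 − 1.0031250^−84) = $718.36.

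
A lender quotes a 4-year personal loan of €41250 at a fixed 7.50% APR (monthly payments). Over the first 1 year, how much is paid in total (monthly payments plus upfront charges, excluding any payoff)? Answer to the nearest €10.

At 7.50% the monthly rate is 0.0062500, so the payment is 41,250 × 0.0062500 / (1 − 1.0062500^−48) = €997.38.
Total outlay = 12 × €997.38 = €11,968.56.

€11,970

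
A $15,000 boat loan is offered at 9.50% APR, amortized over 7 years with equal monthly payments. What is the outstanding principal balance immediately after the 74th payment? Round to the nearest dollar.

$2,348

With monthly rate i = 9.5%/12 = 0.0079167, the balance after k of n payments is P · [(1+i)^n − (1+i)^k] / [(1+i)^n − 1].
(1+0.0079167)^84 = 1.93940557 and (1+0.0079167)^74 = 1.79234815, so the balance is 15,000 × (1.93940557 − 1.79234815) / (1.93940557 − 1) = $2,348.15.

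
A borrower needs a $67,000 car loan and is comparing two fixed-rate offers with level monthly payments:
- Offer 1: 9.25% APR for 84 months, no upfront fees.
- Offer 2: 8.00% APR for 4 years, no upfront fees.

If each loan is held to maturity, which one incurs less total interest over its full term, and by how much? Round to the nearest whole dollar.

Offer 2 by $12,753

Offer 1: at 9.25% the monthly rate is 0.0077083, so the payment is 67,000 × 0.0077083 / (1 − 1.0077083^−84) = $1,086.49.
Total interest on Offer 1 = 84 × $1,086.49 − $67,000 = $24,265.16.
Offer 2: monthly rate = 8%/12 = 0.0066667; payment = 67,000 × 0.0066667 / (1 − (1+0.0066667)^−48) = $1,635.67.
Total interest on Offer 2 = 48 × $1,635.67 − $67,000 = $11,512.16.
Offer 2 is lower by $12,753.00.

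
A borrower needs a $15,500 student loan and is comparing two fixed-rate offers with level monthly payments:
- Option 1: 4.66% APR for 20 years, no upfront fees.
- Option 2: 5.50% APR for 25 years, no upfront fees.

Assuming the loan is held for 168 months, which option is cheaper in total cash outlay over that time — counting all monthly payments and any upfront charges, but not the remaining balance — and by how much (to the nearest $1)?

Option 2 by $709

Option 1: at 4.66% the monthly rate is 0.0038833, so the payment is 15,500 × 0.0038833 / (1 − 1.0038833^−240) = $99.40.
Option 2: monthly rate = 5.5%/12 = 0.0045833; payment = 15,500 × 0.0045833 / (1 − (1+0.0045833)^−300) = $95.18.
Over 168 months: Option 1 costs 168 × $99.40 = $16,699.20; Option 2 costs 168 × $95.18 = $15,990.24.
Option 2 is cheaper by $16,699.20 − $15,990.24 = $708.96.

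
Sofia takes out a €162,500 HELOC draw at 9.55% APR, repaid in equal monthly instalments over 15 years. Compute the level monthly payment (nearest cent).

Monthly rate = 9.55%/12 = 0.0079583; payment = 162,500 × 0.0079583 / (1 − (1+0.0079583)^−180) = €1,701.77.

€1,701.77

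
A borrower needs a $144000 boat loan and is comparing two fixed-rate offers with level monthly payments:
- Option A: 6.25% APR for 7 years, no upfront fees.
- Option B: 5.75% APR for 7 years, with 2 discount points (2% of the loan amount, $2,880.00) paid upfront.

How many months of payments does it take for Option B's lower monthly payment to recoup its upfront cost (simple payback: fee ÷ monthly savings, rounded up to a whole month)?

Option A: monthly rate = 6.25%/12 = 0.0052083; payment = 144,000 × 0.0052083 / (1 − (1+0.0052083)^−84) = $2,120.93.
Option B: monthly rate = 5.75%/12 = 0.0047917; payment = 144,000 × 0.0047917 / (1 − (1+0.0047917)^−84) = $2,086.42.
Monthly savings = $2,120.93 − $2,086.42 = $34.51.
Break-even = $2,880.00 / $34.51 = 83.45 → 84 months.

84 months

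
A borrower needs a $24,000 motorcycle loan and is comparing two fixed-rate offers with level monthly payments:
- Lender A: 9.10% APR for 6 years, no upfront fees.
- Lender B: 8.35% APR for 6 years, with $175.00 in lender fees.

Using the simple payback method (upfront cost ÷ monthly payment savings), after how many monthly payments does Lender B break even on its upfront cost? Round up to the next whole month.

20 months

Lender A: at 9.10% the monthly rate is 0.0075833, so the payment is 24,000 × 0.0075833 / (1 − 1.0075833^−72) = $433.80.
Lender B: at 8.35% the monthly rate is 0.0069583, so the payment is 24,000 × 0.0069583 / (1 − 1.0069583^−72) = $424.91.
Monthly savings = $433.80 − $424.91 = $8.89.
Break-even = $175.00 / $8.89 = 19.69 → 20 months.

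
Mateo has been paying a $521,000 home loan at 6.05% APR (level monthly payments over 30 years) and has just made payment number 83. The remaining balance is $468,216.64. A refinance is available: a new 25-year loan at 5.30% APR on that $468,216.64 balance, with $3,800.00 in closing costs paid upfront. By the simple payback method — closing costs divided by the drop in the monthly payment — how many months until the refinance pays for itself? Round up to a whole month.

Current payment = 521,000 × 6.05%/12 / (1 − (1+0.0050417)^−360) = $3,140.43.
Refinanced payment = 468,216.64 × 0.0044167 / (1 − (1+0.0044167)^−300) = $2,819.61.
Monthly savings = $3,140.43 − $2,819.61 = $320.82.
Break-even = $3,800.00 / $320.82 = 11.84 → 12 months.

12 months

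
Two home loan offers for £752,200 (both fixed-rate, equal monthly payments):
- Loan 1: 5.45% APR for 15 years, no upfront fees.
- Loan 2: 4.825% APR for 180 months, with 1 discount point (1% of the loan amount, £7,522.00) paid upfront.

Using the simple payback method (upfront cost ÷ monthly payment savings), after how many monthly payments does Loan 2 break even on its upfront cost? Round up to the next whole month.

31 months

Loan 1: monthly rate = 5.45%/12 = 0.0045417; payment = 752,200 × 0.0045417 / (1 − (1+0.0045417)^−180) = £6,126.16.
Loan 2: at 4.825% the monthly rate is 0.0040208, so the payment is 752,200 × 0.0040208 / (1 − 1.0040208^−180) = £5,880.00.
Monthly savings = £6,126.16 − £5,880.00 = £246.16.
Break-even = £7,522.00 / £246.16 = 30.56 → 31 months.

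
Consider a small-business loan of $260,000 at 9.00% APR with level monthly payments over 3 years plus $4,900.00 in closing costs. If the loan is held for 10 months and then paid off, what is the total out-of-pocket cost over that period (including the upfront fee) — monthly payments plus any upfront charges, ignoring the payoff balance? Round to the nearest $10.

At 9.00% the monthly rate is 0.0075000, so the payment is 260,000 × 0.0075000 / (1 − 1.0075000^−36) = $8,267.93.
Total outlay = 10 × $8,267.93 + $4,900.00 = $87,579.30.

$87,580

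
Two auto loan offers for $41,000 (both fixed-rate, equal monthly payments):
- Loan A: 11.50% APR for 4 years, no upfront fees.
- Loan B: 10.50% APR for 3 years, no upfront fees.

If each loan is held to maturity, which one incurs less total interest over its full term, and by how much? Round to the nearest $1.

Loan A: at 11.50% the monthly rate is 0.0095833, so the payment is 41,000 × 0.0095833 / (1 − 1.0095833^−48) = $1,069.65.
Total interest on Loan A = 48 × $1,069.65 − $41,000 = $10,343.20.
Loan B: at 10.50% the monthly rate is 0.0087500, so the payment is 41,000 × 0.0087500 / (1 − 1.0087500^−36) = $1,332.60.
Total interest on Loan B = 36 × $1,332.60 − $41,000 = $6,973.60.
Loan B is lower by $3,369.60.

Loan B by $3,370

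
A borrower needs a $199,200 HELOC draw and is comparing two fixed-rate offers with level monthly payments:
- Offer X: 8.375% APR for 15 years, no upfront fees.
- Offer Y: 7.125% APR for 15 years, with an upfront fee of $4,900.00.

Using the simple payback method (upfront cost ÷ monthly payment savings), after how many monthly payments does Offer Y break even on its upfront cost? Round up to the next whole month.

35 months

Offer X: monthly rate = 8.375%/12 = 0.0069792; payment = 199,200 × 0.0069792 / (1 − (1+0.0069792)^−180) = $1,947.03.
Offer Y: monthly rate = 7.125%/12 = 0.0059375; payment = 199,200 × 0.0059375 / (1 − (1+0.0059375)^−180) = $1,804.42.
Monthly savings = $1,947.03 − $1,804.42 = $142.61.
Break-even = $4,900.00 / $142.61 = 34.36 → 35 months.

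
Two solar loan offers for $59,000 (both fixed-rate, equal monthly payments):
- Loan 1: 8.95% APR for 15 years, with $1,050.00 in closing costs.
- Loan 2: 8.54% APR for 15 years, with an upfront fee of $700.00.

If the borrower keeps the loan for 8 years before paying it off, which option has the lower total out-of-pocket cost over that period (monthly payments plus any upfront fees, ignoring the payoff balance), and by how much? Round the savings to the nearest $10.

Loan 1: at 8.95% the monthly rate is 0.0074583, so the payment is 59,000 × 0.0074583 / (1 − 1.0074583^−180) = $596.66.
Loan 2: at 8.54% the monthly rate is 0.0071167, so the payment is 59,000 × 0.0071167 / (1 − 1.0071167^−180) = $582.38.
Over 96 months: Loan 1 costs 96 × $596.66 + $1,050.00 = $58,329.36; Loan 2 costs 96 × $582.38 + $700.00 = $56,608.48.
Loan 2 is cheaper by $58,329.36 − $56,608.48 = $1,720.88.

Loan 2 by $1,720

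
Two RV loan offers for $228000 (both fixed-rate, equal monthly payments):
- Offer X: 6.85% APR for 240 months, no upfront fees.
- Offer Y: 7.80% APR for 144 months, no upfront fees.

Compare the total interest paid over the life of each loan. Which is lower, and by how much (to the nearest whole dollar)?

Offer X: at 6.85% the monthly rate is 0.0057083, so the payment is 228,000 × 0.0057083 / (1 − 1.0057083^−240) = $1,747.21.
Total interest on Offer X = 240 × $1,747.21 − $228,000 = $191,330.40.
Offer Y: monthly rate = 7.8%/12 = 0.0065000; payment = 228,000 × 0.0065000 / (1 − (1+0.0065000)^−144) = $2,443.06.
Total interest on Offer Y = 144 × $2,443.06 − $228,000 = $123,800.64.
Offer Y is lower by $67,529.76.

Offer Y by $67,530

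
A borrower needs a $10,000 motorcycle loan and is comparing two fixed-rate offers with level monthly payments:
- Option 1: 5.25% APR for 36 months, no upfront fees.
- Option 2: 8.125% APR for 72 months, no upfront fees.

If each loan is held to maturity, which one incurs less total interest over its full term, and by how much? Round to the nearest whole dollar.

Option 1 by $1,838

Option 1: at 5.25% the monthly rate is 0.0043750, so the payment is 10,000 × 0.0043750 / (1 − 1.0043750^−36) = $300.83.
Total interest on Option 1 = 36 × $300.83 − $10,000 = $829.88.
Option 2: at 8.125% the monthly rate is 0.0067708, so the payment is 10,000 × 0.0067708 / (1 − 1.0067708^−72) = $175.94.
Total interest on Option 2 = 72 × $175.94 − $10,000 = $2,667.68.
Option 1 is lower by $1,837.80.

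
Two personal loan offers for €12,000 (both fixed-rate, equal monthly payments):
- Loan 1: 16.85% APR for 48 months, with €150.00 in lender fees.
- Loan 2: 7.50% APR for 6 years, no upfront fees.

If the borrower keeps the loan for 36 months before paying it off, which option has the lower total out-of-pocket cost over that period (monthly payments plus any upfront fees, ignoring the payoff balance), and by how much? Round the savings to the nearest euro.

Loan 1: monthly rate = 16.85%/12 = 0.0140417; payment = 12,000 × 0.0140417 / (1 − (1+0.0140417)^−48) = €345.33.
Loan 2: at 7.50% the monthly rate is 0.0062500, so the payment is 12,000 × 0.0062500 / (1 − 1.0062500^−72) = €207.48.
Over 36 months: Loan 1 costs 36 × €345.33 + €150.00 = €12,581.88; Loan 2 costs 36 × €207.48 = €7,469.28.
Loan 2 is cheaper by €12,581.88 − €7,469.28 = €5,112.60.

Loan 2 by €5,113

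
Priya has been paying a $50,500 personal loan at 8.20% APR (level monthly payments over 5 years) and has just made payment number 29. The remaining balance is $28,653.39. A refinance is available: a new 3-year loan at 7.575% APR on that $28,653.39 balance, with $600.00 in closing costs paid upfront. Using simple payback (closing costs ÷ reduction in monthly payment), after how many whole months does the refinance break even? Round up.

5 months

Current payment = 50,500 × 8.2%/12 / (1 − (1+0.0068333)^−60) = $1,028.80.
Refinanced payment = 28,653.39 × 0.0063125 / (1 − (1+0.0063125)^−36) = $892.29.
Monthly savings = $1,028.80 − $892.29 = $136.51.
Break-even = $600.00 / $136.51 = 4.40 → 5 months.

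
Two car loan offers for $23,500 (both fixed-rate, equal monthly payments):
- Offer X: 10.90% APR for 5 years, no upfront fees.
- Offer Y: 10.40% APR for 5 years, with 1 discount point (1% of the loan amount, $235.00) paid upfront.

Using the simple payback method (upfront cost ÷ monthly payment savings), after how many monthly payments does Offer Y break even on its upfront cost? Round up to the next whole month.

Offer X: at 10.90% the monthly rate is 0.0090833, so the payment is 23,500 × 0.0090833 / (1 − 1.0090833^−60) = $509.78.
Offer Y: at 10.40% the monthly rate is 0.0086667, so the payment is 23,500 × 0.0086667 / (1 − 1.0086667^−60) = $503.94.
Monthly savings = $509.78 − $503.94 = $5.84.
Break-even = $235.00 / $5.84 = 40.24 → 41 months.

41 months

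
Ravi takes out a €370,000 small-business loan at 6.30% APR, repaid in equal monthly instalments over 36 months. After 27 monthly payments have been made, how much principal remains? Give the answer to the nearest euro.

With monthly rate i = 6.3%/12 = 0.0052500, the balance after k of n payments is P · [(1+i)^n − (1+i)^k] / [(1+i)^n − 1].
(1+0.0052500)^36 = 1.20744385 and (1+0.0052500)^27 = 1.15186136, so the balance is 370,000 × (1.20744385 − 1.15186136) / (1.20744385 − 1) = €99,137.78.

€99,138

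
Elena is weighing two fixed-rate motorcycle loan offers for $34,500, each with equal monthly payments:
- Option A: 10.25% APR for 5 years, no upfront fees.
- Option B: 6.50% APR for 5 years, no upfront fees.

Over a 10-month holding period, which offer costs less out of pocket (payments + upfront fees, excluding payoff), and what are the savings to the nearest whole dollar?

Option A: monthly rate = 10.25%/12 = 0.0085417; payment = 34,500 × 0.0085417 / (1 − (1+0.0085417)^−60) = $737.27.
Option B: at 6.50% the monthly rate is 0.0054167, so the payment is 34,500 × 0.0054167 / (1 − 1.0054167^−60) = $675.03.
Over 10 months: Option A costs 10 × $737.27 = $7,372.70; Option B costs 10 × $675.03 = $6,750.30.
Option B is cheaper by $7,372.70 − $6,750.30 = $622.40.

Option B by $622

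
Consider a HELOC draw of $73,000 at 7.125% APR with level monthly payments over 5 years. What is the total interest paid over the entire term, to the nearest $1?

Monthly rate = 7.125%/12 = 0.0059375; payment = 73,000 × 0.0059375 / (1 − (1+0.0059375)^−60) = $1,449.80.
Total paid = 60 × $1,449.80 = $86,988.00; interest = $86,988.00 − $73,000 = $13,988.00.

$13,988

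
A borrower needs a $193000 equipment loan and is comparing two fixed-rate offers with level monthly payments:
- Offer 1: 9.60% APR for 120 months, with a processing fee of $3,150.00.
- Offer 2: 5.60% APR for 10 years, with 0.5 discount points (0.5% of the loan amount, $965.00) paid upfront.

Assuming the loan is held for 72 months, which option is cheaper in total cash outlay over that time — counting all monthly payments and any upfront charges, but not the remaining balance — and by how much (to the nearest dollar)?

Offer 2 by $31,260

Offer 1: monthly rate = 9.6%/12 = 0.0080000; payment = 193,000 × 0.0080000 / (1 − (1+0.0080000)^−120) = $2,507.95.
Offer 2: at 5.60% the monthly rate is 0.0046667, so the payment is 193,000 × 0.0046667 / (1 − 1.0046667^−120) = $2,104.13.
Over 72 months: Offer 1 costs 72 × $2,507.95 + $3,150.00 = $183,722.40; Offer 2 costs 72 × $2,104.13 + $965.00 = $152,462.36.
Offer 2 is cheaper by $183,722.40 − $152,462.36 = $31,260.04.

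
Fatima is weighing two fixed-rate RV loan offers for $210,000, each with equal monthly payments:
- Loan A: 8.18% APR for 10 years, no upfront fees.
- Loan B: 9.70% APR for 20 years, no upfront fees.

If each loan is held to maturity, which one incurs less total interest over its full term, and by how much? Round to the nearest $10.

Loan A: monthly rate = 8.18%/12 = 0.0068167; payment = 210,000 × 0.0068167 / (1 − (1+0.0068167)^−120) = $2,567.90.
Total interest on Loan A = 120 × $2,567.90 − $210,000 = $98,148.00.
Loan B: at 9.70% the monthly rate is 0.0080833, so the payment is 210,000 × 0.0080833 / (1 − 1.0080833^−240) = $1,984.98.
Total interest on Loan B = 240 × $1,984.98 − $210,000 = $266,395.20.
Loan A is lower by $168,247.20.

Loan A by $168,250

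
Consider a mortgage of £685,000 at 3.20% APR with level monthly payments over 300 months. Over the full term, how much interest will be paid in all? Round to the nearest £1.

At 3.20% the monthly rate is 0.0026667, so the payment is 685,000 × 0.0026667 / (1 − 1.0026667^−300) = £3,320.05.
Total paid = 300 × £3,320.05 = £996,015.00; interest = £996,015.00 − £685,000 = £311,015.00.

£311,015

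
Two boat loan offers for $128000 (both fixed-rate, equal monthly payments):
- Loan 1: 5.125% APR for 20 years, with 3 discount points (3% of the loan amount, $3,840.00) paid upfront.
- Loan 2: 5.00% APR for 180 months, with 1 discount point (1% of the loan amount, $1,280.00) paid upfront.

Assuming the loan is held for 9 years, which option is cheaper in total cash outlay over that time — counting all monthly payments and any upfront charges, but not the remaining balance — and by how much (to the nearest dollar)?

Loan 1 by $14,570

Loan 1: at 5.125% the monthly rate is 0.0042708, so the payment is 128,000 × 0.0042708 / (1 − 1.0042708^−240) = $853.61.
Loan 2: at 5.00% the monthly rate is 0.0041667, so the payment is 128,000 × 0.0041667 / (1 − 1.0041667^−180) = $1,012.22.
Over 108 months: Loan 1 costs 108 × $853.61 + $3,840.00 = $96,029.88; Loan 2 costs 108 × $1,012.22 + $1,280.00 = $110,599.76.
Loan 1 is cheaper by $110,599.76 − $96,029.88 = $14,569.88.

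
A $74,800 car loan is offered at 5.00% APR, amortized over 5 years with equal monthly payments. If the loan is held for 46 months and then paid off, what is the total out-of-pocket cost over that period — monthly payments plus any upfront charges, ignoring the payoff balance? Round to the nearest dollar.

Monthly rate = 5%/12 = 0.0041667; payment = 74,800 × 0.0041667 / (1 − (1+0.0041667)^−60) = $1,411.57.
Total outlay = 46 × $1,411.57 = $64,932.22.

$64,932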